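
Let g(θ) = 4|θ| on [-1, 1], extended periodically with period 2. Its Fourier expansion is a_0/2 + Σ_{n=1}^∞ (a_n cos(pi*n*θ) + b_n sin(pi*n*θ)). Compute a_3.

a_3 = ∫_{-1}^{1} g(θ) cos(3*pi*θ) dθ.
g is even and cos(3*pi*θ) is even, so the integrand is even and a_3 = 2 ∫_0^{1} g(θ) cos(3*pi*θ) dθ.
Integrating by parts (boundary term plus one more integral), an antiderivative of (4*θ) cos(3*pi*θ) is 4*θ*sin(3*pi*θ)/(3*pi) + 4*cos(3*pi*θ)/(9*pi**2); evaluating from 0 to 1: ∫_{0}^{1} (4*θ) cos(3*pi*θ) dθ = (-4/(9*pi**2)) - (4/(9*pi**2)) = -8/(9*pi**2).
Hence a_3 = 2·(-8/(9*pi**2)) = -16/(9*pi**2).

-16/(9*pi**2)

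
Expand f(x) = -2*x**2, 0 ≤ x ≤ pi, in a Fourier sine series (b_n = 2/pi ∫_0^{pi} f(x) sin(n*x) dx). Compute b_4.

pi

b_4 = 2/pi ∫_0^{pi} (-2*x**2) sin(4*x) dx.
Integrating by parts twice (tabular method), an antiderivative of (-2*x**2) sin(4*x) is x**2*cos(4*x)/2 - x*sin(4*x)/4 - cos(4*x)/16; evaluating from 0 to pi: ∫_{0}^{pi} (-2*x**2) sin(4*x) dx = (-1/16 + pi**2/2) - (-1/16) = pi**2/2.
Hence b_4 = (2/pi)·(pi**2/2) = pi.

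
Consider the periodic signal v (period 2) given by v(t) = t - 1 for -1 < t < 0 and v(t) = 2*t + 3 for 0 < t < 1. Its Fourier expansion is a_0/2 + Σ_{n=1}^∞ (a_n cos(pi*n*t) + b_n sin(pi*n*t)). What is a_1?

a_1 = ∫_{-1}^{1} v(t) cos(pi*t) dt.
Split the integral at the breakpoints.
Integrating by parts (boundary term plus one more integral), an antiderivative of (t - 1) cos(pi*t) is t*sin(pi*t)/pi - sin(pi*t)/pi + cos(pi*t)/pi**2; evaluating from -1 to 0: ∫_{-1}^{0} (t - 1) cos(pi*t) dt = (pi**(-2)) - (-1/pi**2) = 2/pi**2.
Integrating by parts (boundary term plus one more integral), an antiderivative of (2*t + 3) cos(pi*t) is 2*t*sin(pi*t)/pi + 3*sin(pi*t)/pi + 2*cos(pi*t)/pi**2; evaluating from 0 to 1: ∫_{0}^{1} (2*t + 3) cos(pi*t) dt = (-2/pi**2) - (2/pi**2) = -4/pi**2.
Summing the pieces gives a_1 = -2/pi**2.

-2/pi**2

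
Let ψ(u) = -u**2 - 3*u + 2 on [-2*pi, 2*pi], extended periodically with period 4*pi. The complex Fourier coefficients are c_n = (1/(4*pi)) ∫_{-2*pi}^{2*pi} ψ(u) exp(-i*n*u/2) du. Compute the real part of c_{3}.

Since ψ is real-valued, Re(c_{3}) = (1/(4*pi)) ∫_{-2*pi}^{2*pi} ψ(u) cos(3*u/2) du = a_{3}/2.
Integrating by parts twice (tabular method), an antiderivative of (-u**2 - 3*u + 2) cos(3*u/2) is -2*u**2*sin(3*u/2)/3 - 2*u*sin(3*u/2) - 8*u*cos(3*u/2)/9 + 52*sin(3*u/2)/27 - 4*cos(3*u/2)/3; evaluating from -2*pi to 2*pi: ∫_{-2*pi}^{2*pi} (-u**2 - 3*u + 2) cos(3*u/2) du = (4/3 + 16*pi/9) - (4/3 - 16*pi/9) = 32*pi/9.
Hence Re(c_{3}) = (1/(4*pi))·(32*pi/9) = 8/9.

8/9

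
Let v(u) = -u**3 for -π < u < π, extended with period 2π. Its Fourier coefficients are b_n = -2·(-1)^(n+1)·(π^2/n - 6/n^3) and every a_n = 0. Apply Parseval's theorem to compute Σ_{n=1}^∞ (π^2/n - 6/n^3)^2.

Parseval: Σ b_n^2 = (1/π) ∫_{-π}^{π} v(u)^2 du = 2*pi**6/7.
b_n^2 = 4·(π^2/n - 6/n^3)^2, so the sum equals (2*pi**6/7)/4 = pi**6/14.

pi**6/14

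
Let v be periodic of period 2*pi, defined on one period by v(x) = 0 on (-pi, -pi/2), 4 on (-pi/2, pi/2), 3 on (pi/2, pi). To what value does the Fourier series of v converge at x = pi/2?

At x = pi/2 the one-sided limits are v(pi/2^-) = 4 and v(pi/2^+) = 3.
By Dirichlet's theorem the series converges to their average, [(4) + (3)]/2 = 7/2.

7/2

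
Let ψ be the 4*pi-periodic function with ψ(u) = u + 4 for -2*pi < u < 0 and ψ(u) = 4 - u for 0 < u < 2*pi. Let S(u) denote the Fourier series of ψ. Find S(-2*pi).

4 - 2*pi

u = -2*pi differs from u = 2*pi by -1 full period(s), and the series is 4*pi-periodic.
ψ is continuous at u = 2*pi with value 4 - 2*pi, so the series converges to 4 - 2*pi there.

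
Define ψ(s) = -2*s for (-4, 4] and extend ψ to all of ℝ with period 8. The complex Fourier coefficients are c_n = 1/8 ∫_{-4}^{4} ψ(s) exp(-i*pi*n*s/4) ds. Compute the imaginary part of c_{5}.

Since ψ is real-valued, Im(c_{5}) = -1/8 ∫_{-4}^{4} ψ(s) sin(5*pi*s/4) ds = -b_{5}/2.
ψ is odd and sin(5*pi*s/4) is odd, so the integrand is even: ∫_{-4}^{4} ψ(s) sin(5*pi*s/4) ds = 2∫_0^{4} ψ(s) sin(5*pi*s/4) ds.
Integrating by parts (boundary term plus one more integral), an antiderivative of (-2*s) sin(5*pi*s/4) is 8*s*cos(5*pi*s/4)/(5*pi) - 32*sin(5*pi*s/4)/(25*pi**2); evaluating from 0 to 4: ∫_{0}^{4} (-2*s) sin(5*pi*s/4) ds = (-32/(5*pi)) - (0) = -32/(5*pi).
So ∫_{-4}^{4} ψ(s) sin(5*pi*s/4) ds = -64/(5*pi).
Hence Im(c_{5}) = (-1/8)·(-64/(5*pi)) = 8/(5*pi).

8/(5*pi)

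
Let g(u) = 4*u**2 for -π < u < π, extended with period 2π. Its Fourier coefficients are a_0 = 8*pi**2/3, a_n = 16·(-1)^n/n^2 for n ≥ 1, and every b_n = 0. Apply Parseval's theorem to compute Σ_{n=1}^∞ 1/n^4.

pi**4/90

Parseval: a_0^2/2 + Σ a_n^2 = (1/π) ∫_{-π}^{π} g(u)^2 du = 32*pi**4/5.
Subtract a_0^2/2 = 32*pi**4/9: Σ a_n^2 = 128*pi**4/45.
Since a_n^2 = 256/n^4, Σ 1/n^4 = pi**4/90.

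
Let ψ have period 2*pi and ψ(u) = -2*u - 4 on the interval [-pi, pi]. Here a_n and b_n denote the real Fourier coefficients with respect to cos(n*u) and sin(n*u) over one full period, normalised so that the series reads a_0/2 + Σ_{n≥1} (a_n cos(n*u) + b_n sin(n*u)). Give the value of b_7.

-4/7

b_7 = 1/pi ∫_{-pi}^{pi} ψ(u) sin(7*u) du.
Integrating by parts (boundary term plus one more integral), an antiderivative of (-2*u - 4) sin(7*u) is 2*u*cos(7*u)/7 - 2*sin(7*u)/49 + 4*cos(7*u)/7; evaluating from -pi to pi: ∫_{-pi}^{pi} (-2*u - 4) sin(7*u) du = (-2*pi/7 - 4/7) - (-4/7 + 2*pi/7) = -4*pi/7.
Hence b_7 = (1/pi)·(-4*pi/7) = -4/7.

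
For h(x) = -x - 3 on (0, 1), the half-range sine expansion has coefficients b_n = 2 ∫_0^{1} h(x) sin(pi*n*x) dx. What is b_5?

-14/(5*pi)

b_5 = 2 ∫_0^{1} (-x - 3) sin(5*pi*x) dx.
Integrating by parts (boundary term plus one more integral), an antiderivative of (-x - 3) sin(5*pi*x) is x*cos(5*pi*x)/(5*pi) - sin(5*pi*x)/(25*pi**2) + 3*cos(5*pi*x)/(5*pi); evaluating from 0 to 1: ∫_{0}^{1} (-x - 3) sin(5*pi*x) dx = (-4/(5*pi)) - (3/(5*pi)) = -7/(5*pi).
Hence b_5 = 2·(-7/(5*pi)) = -14/(5*pi).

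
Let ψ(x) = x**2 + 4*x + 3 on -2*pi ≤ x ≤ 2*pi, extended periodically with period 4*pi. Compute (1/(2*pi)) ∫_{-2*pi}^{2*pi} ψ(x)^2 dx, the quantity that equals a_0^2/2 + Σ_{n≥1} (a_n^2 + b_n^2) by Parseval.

18 + 176*pi**2/3 + 32*pi**4/5

(1/(2*pi)) ∫_{-2*pi}^{2*pi} ψ(x)^2 dx = (1/(2*pi)) · (4*pi*(135 + 440*pi**2 + 48*pi**4)/15) = 18 + 176*pi**2/3 + 32*pi**4/5.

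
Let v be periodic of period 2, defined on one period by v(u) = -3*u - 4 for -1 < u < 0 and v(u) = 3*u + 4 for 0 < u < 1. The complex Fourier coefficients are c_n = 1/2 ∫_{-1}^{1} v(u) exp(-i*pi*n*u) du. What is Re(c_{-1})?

-6/pi**2

Since v is real-valued, Re(c_{-1}) = 1/2 ∫_{-1}^{1} v(u) cos(-pi*u) du = a_{1}/2.
Split the integral at the breakpoints.
Integrating by parts (boundary term plus one more integral), an antiderivative of (-3*u - 4) cos(-pi*u) is -3*u*sin(pi*u)/pi - 4*sin(pi*u)/pi - 3*cos(pi*u)/pi**2; evaluating from -1 to 0: ∫_{-1}^{0} (-3*u - 4) cos(-pi*u) du = (-3/pi**2) - (3/pi**2) = -6/pi**2.
Integrating by parts (boundary term plus one more integral), an antiderivative of (3*u + 4) cos(-pi*u) is 3*u*sin(pi*u)/pi + 4*sin(pi*u)/pi + 3*cos(pi*u)/pi**2; evaluating from 0 to 1: ∫_{0}^{1} (3*u + 4) cos(-pi*u) du = (-3/pi**2) - (3/pi**2) = -6/pi**2.
So ∫_{-1}^{1} v(u) cos(-pi*u) du = -12/pi**2.
Hence Re(c_{-1}) = (1/2)·(-12/pi**2) = -6/pi**2.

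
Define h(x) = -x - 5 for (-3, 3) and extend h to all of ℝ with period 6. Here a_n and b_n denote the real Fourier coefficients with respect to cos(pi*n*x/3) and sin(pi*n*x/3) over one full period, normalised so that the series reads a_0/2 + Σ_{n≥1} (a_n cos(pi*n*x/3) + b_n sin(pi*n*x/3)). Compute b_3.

b_3 = 1/3 ∫_{-3}^{3} h(x) sin(pi*x) dx.
Integrating by parts (boundary term plus one more integral), an antiderivative of (-x - 5) sin(pi*x) is x*cos(pi*x)/pi - sin(pi*x)/pi**2 + 5*cos(pi*x)/pi; evaluating from -3 to 3: ∫_{-3}^{3} (-x - 5) sin(pi*x) dx = (-8/pi) - (-2/pi) = -6/pi.
Hence b_3 = (1/3)·(-6/pi) = -2/pi.

-2/pi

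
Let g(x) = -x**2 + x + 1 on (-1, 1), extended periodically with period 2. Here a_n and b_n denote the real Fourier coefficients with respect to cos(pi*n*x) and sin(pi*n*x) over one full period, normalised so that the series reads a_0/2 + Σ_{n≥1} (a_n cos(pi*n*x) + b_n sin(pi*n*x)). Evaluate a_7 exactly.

4/(49*pi**2)

a_7 = ∫_{-1}^{1} g(x) cos(7*pi*x) dx.
Integrating by parts twice (tabular method), an antiderivative of (-x**2 + x + 1) cos(7*pi*x) is -x**2*sin(7*pi*x)/(7*pi) + x*sin(7*pi*x)/(7*pi) - 2*x*cos(7*pi*x)/(49*pi**2) + 2*sin(7*pi*x)/(343*pi**3) + sin(7*pi*x)/(7*pi) + cos(7*pi*x)/(49*pi**2); evaluating from -1 to 1: ∫_{-1}^{1} (-x**2 + x + 1) cos(7*pi*x) dx = (1/(49*pi**2)) - (-3/(49*pi**2)) = 4/(49*pi**2).
Hence a_7 = 4/(49*pi**2).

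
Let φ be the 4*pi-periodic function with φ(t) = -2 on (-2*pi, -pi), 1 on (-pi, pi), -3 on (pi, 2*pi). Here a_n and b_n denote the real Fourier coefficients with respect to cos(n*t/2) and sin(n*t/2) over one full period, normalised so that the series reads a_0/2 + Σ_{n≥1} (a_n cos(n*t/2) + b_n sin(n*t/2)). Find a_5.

7/(5*pi)

a_5 = (1/(2*pi)) ∫_{-2*pi}^{2*pi} φ(t) cos(5*t/2) dt.
Split the integral at the breakpoints.
Directly, an antiderivative of (-2) cos(5*t/2) is -4*sin(5*t/2)/5; evaluating from -2*pi to -pi: ∫_{-2*pi}^{-pi} (-2) cos(5*t/2) dt = (4/5) - (0) = 4/5.
Directly, an antiderivative of (1) cos(5*t/2) is 2*sin(5*t/2)/5; evaluating from -pi to pi: ∫_{-pi}^{pi} (1) cos(5*t/2) dt = (2/5) - (-2/5) = 4/5.
Directly, an antiderivative of (-3) cos(5*t/2) is -6*sin(5*t/2)/5; evaluating from pi to 2*pi: ∫_{pi}^{2*pi} (-3) cos(5*t/2) dt = (0) - (-6/5) = 6/5.
Summing the pieces and multiplying by (1/(2*pi)) gives a_5 = 7/(5*pi).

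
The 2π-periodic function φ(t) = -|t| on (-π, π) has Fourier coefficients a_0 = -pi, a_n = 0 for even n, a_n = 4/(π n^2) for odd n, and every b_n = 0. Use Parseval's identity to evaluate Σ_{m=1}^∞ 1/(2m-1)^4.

pi**4/96

Parseval: a_0^2/2 + Σ a_n^2 = (1/π) ∫_{-π}^{π} φ(t)^2 dt = 2*pi**2/3.
Subtract a_0^2/2 = pi**2/2: Σ a_n^2 = pi**2/6.
Only odd n contribute, with a_n^2 = 16/(π^2 n^4), so Σ_{m≥1} 1/(2m-1)^4 = π^2·(pi**2/6)/16 = pi**4/96.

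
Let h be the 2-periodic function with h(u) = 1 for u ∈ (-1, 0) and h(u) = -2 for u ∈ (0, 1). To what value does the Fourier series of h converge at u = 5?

u = 5 differs from u = 1 by 2 full period(s), and the series is 2-periodic.
At u = 1 the one-sided limits are h(1^-) = -2 and h(1^+) = 1.
By Dirichlet's theorem the series converges to their average, [(-2) + (1)]/2 = -1/2.

-1/2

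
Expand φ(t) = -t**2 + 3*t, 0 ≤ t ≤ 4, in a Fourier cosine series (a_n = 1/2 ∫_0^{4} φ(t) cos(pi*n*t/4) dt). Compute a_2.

a_2 = 1/2 ∫_0^{4} (-t**2 + 3*t) cos(pi*t/2) dt.
Integrating by parts twice (tabular method), an antiderivative of (-t**2 + 3*t) cos(pi*t/2) is -2*t**2*sin(pi*t/2)/pi + 6*t*sin(pi*t/2)/pi - 8*t*cos(pi*t/2)/pi**2 + 16*sin(pi*t/2)/pi**3 + 12*cos(pi*t/2)/pi**2; evaluating from 0 to 4: ∫_{0}^{4} (-t**2 + 3*t) cos(pi*t/2) dt = (-20/pi**2) - (12/pi**2) = -32/pi**2.
Hence a_2 = (1/2)·(-32/pi**2) = -16/pi**2.

-16/pi**2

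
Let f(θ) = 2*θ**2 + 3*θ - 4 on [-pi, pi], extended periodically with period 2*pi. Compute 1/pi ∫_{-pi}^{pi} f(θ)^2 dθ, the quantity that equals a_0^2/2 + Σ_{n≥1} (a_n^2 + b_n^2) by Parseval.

1/pi ∫_{-pi}^{pi} f(θ)^2 dθ = 1/pi · (2*pi*(-35*pi**2 + 240 + 12*pi**4)/15) = -14*pi**2/3 + 32 + 8*pi**4/5.

-14*pi**2/3 + 32 + 8*pi**4/5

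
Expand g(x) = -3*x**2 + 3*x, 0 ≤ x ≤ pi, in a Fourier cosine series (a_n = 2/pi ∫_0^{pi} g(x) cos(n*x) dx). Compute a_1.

12 - 12/pi

a_1 = 2/pi ∫_0^{pi} (-3*x**2 + 3*x) cos(x) dx.
Integrating by parts twice (tabular method), an antiderivative of (-3*x**2 + 3*x) cos(x) is -3*x**2*sin(x) + 3*x*sin(x) - 6*x*cos(x) + 6*sin(x) + 3*cos(x); evaluating from 0 to pi: ∫_{0}^{pi} (-3*x**2 + 3*x) cos(x) dx = (-3 + 6*pi) - (3) = -6 + 6*pi.
Hence a_1 = (2/pi)·(-6 + 6*pi) = 12 - 12/pi.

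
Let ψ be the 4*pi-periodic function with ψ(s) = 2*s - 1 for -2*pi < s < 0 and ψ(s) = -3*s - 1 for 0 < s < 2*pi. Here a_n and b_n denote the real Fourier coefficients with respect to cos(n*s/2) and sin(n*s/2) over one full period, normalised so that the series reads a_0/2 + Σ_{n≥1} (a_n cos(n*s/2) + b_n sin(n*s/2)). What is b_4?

1/2

b_4 = (1/(2*pi)) ∫_{-2*pi}^{2*pi} ψ(s) sin(2*s) ds.
Split the integral at the breakpoints.
Integrating by parts (boundary term plus one more integral), an antiderivative of (2*s - 1) sin(2*s) is -s*cos(2*s) + sin(2*s)/2 + cos(2*s)/2; evaluating from -2*pi to 0: ∫_{-2*pi}^{0} (2*s - 1) sin(2*s) ds = (1/2) - (1/2 + 2*pi) = -2*pi.
Integrating by parts (boundary term plus one more integral), an antiderivative of (-3*s - 1) sin(2*s) is 3*s*cos(2*s)/2 - 3*sin(2*s)/4 + cos(2*s)/2; evaluating from 0 to 2*pi: ∫_{0}^{2*pi} (-3*s - 1) sin(2*s) ds = (1/2 + 3*pi) - (1/2) = 3*pi.
Summing the pieces and multiplying by (1/(2*pi)) gives b_4 = 1/2.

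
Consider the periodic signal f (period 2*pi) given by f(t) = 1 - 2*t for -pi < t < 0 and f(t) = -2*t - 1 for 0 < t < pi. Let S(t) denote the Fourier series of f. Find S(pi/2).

f is continuous at t = pi/2 with value -pi - 1, so the series converges to -pi - 1 there.

-pi - 1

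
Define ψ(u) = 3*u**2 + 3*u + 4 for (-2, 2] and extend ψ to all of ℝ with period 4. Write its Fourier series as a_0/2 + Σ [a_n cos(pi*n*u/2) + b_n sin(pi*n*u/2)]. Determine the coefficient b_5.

b_5 = 1/2 ∫_{-2}^{2} ψ(u) sin(5*pi*u/2) du.
Integrating by parts twice (tabular method), an antiderivative of (3*u**2 + 3*u + 4) sin(5*pi*u/2) is -6*u**2*cos(5*pi*u/2)/(5*pi) + 24*u*sin(5*pi*u/2)/(25*pi**2) - 6*u*cos(5*pi*u/2)/(5*pi) + 12*sin(5*pi*u/2)/(25*pi**2) - 8*cos(5*pi*u/2)/(5*pi) + 48*cos(5*pi*u/2)/(125*pi**3); evaluating from -2 to 2: ∫_{-2}^{2} (3*u**2 + 3*u + 4) sin(5*pi*u/2) du = (4*(-12 + 275*pi**2)/(125*pi**3)) - (-48/(125*pi**3) + 4/pi) = 24/(5*pi).
Hence b_5 = (1/2)·(24/(5*pi)) = 12/(5*pi).

12/(5*pi)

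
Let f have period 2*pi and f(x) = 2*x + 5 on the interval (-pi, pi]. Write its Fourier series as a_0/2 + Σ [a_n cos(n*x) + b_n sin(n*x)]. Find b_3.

b_3 = 1/pi ∫_{-pi}^{pi} f(x) sin(3*x) dx.
Integrating by parts (boundary term plus one more integral), an antiderivative of (2*x + 5) sin(3*x) is -2*x*cos(3*x)/3 + 2*sin(3*x)/9 - 5*cos(3*x)/3; evaluating from -pi to pi: ∫_{-pi}^{pi} (2*x + 5) sin(3*x) dx = (5/3 + 2*pi/3) - (5/3 - 2*pi/3) = 4*pi/3.
Hence b_3 = (1/pi)·(4*pi/3) = 4/3.

4/3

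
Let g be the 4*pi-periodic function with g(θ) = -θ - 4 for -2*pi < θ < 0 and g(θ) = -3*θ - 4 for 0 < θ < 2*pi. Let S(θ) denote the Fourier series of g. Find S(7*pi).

-4 + pi

θ = 7*pi differs from θ = -pi by 2 full period(s), and the series is 4*pi-periodic.
g is continuous at θ = -pi with value -4 + pi, so the series converges to -4 + pi there.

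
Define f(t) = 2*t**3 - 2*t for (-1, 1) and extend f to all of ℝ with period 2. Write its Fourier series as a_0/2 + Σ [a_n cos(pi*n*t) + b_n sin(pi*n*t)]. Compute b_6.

1/(9*pi**3)

b_6 = ∫_{-1}^{1} f(t) sin(6*pi*t) dt.
f is odd and sin(6*pi*t) is odd, so the integrand is even and b_6 = 2 ∫_0^{1} f(t) sin(6*pi*t) dt.
Integrating by parts three times (tabular method), an antiderivative of (2*t**3 - 2*t) sin(6*pi*t) is -t**3*cos(6*pi*t)/(3*pi) + t**2*sin(6*pi*t)/(6*pi**2) + t*cos(6*pi*t)/(18*pi**3) + t*cos(6*pi*t)/(3*pi) - sin(6*pi*t)/(18*pi**2) - sin(6*pi*t)/(108*pi**4); evaluating from 0 to 1: ∫_{0}^{1} (2*t**3 - 2*t) sin(6*pi*t) dt = (1/(18*pi**3)) - (0) = 1/(18*pi**3).
Hence b_6 = 2·(1/(18*pi**3)) = 1/(9*pi**3).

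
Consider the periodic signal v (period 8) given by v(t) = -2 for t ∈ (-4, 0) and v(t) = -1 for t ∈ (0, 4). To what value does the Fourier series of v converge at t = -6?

t = -6 differs from t = 2 by -1 full period(s), and the series is 8-periodic.
v is continuous at t = 2 with value -1, so the series converges to -1 there.

-1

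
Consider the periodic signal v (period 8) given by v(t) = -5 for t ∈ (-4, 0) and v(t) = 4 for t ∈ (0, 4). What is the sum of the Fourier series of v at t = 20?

-1/2

t = 20 differs from t = 4 by 2 full period(s), and the series is 8-periodic.
At t = 4 the one-sided limits are v(4^-) = 4 and v(4^+) = -5.
By Dirichlet's theorem the series converges to their average, [(4) + (-5)]/2 = -1/2.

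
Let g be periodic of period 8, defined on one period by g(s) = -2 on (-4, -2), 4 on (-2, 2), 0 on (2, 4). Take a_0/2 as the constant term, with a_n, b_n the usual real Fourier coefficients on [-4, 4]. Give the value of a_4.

0

a_4 = 1/4 ∫_{-4}^{4} g(s) cos(pi*s) ds.
Split the integral at the breakpoints.
Directly, an antiderivative of (-2) cos(pi*s) is -2*sin(pi*s)/pi; evaluating from -4 to -2: ∫_{-4}^{-2} (-2) cos(pi*s) ds = (0) - (0) = 0.
Directly, an antiderivative of (4) cos(pi*s) is 4*sin(pi*s)/pi; evaluating from -2 to 2: ∫_{-2}^{2} (4) cos(pi*s) ds = (0) - (0) = 0.
∫_{2}^{4} (0) cos(pi*s) ds = 0.
Summing the pieces and multiplying by (1/4) gives a_4 = 0.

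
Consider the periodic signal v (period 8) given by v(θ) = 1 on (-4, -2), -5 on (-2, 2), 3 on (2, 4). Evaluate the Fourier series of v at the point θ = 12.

2

θ = 12 differs from θ = -4 by 2 full period(s), and the series is 8-periodic.
At θ = -4 the one-sided limits are v(-4^-) = 3 and v(-4^+) = 1.
By Dirichlet's theorem the series converges to their average, [(3) + (1)]/2 = 2.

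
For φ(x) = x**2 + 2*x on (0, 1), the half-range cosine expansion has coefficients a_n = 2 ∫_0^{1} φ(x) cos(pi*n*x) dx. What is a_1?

-12/pi**2

a_1 = 2 ∫_0^{1} (x**2 + 2*x) cos(pi*x) dx.
Integrating by parts twice (tabular method), an antiderivative of (x**2 + 2*x) cos(pi*x) is x**2*sin(pi*x)/pi + 2*x*sin(pi*x)/pi + 2*x*cos(pi*x)/pi**2 - 2*sin(pi*x)/pi**3 + 2*cos(pi*x)/pi**2; evaluating from 0 to 1: ∫_{0}^{1} (x**2 + 2*x) cos(pi*x) dx = (-4/pi**2) - (2/pi**2) = -6/pi**2.
Hence a_1 = 2·(-6/pi**2) = -12/pi**2.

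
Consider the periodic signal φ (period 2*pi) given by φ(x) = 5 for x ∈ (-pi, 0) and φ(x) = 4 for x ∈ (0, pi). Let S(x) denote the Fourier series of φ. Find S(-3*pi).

x = -3*pi differs from x = pi by -2 full period(s), and the series is 2*pi-periodic.
At x = pi the one-sided limits are φ(pi^-) = 4 and φ(pi^+) = 5.
By Dirichlet's theorem the series converges to their average, [(4) + (5)]/2 = 9/2.

9/2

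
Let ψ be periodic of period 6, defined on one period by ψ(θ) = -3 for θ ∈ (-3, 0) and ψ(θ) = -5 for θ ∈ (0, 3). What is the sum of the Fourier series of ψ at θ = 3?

At θ = 3 the one-sided limits are ψ(3^-) = -5 and ψ(3^+) = -3.
By Dirichlet's theorem the series converges to their average, [(-5) + (-3)]/2 = -4.

-4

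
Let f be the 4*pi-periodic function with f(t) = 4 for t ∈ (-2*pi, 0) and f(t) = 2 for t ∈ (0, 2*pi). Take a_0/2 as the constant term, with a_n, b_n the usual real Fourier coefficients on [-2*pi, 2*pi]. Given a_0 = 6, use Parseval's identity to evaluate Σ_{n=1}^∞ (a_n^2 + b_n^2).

Parseval: a_0^2/2 + Σ_{n≥1} (a_n^2+b_n^2) = (1/(2*pi)) ∫_{-2*pi}^{2*pi} f(t)^2 dt = 20.
Subtract a_0^2/2 = 18: Σ (a_n^2+b_n^2) = 2.

2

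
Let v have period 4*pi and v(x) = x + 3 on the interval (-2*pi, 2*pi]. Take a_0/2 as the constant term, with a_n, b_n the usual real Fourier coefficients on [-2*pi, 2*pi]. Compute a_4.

a_4 = (1/(2*pi)) ∫_{-2*pi}^{2*pi} v(x) cos(2*x) dx.
Integrating by parts (boundary term plus one more integral), an antiderivative of (x + 3) cos(2*x) is x*sin(2*x)/2 + 3*sin(2*x)/2 + cos(2*x)/4; evaluating from -2*pi to 2*pi: ∫_{-2*pi}^{2*pi} (x + 3) cos(2*x) dx = (1/4) - (1/4) = 0.
Hence a_4 = (1/(2*pi))·(0) = 0.

0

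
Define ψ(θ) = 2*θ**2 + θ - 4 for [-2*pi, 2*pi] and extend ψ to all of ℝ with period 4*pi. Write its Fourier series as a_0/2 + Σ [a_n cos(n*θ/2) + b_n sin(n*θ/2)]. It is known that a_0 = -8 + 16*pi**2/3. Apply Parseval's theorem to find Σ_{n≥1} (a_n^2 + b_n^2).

8*pi**2*(15 + 64*pi**2)/45

Parseval: a_0^2/2 + Σ_{n≥1} (a_n^2+b_n^2) = (1/(2*pi)) ∫_{-2*pi}^{2*pi} ψ(θ)^2 dθ = -40*pi**2 + 32 + 128*pi**4/5.
Subtract a_0^2/2 = 32*(3 - 2*pi**2)**2/9: Σ (a_n^2+b_n^2) = 8*pi**2*(15 + 64*pi**2)/45.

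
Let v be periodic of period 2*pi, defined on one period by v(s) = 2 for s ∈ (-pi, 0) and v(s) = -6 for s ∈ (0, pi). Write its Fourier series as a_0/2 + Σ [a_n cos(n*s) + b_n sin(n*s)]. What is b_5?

b_5 = 1/pi ∫_{-pi}^{pi} v(s) sin(5*s) ds.
Split the integral at the breakpoints.
Directly, an antiderivative of (2) sin(5*s) is -2*cos(5*s)/5; evaluating from -pi to 0: ∫_{-pi}^{0} (2) sin(5*s) ds = (-2/5) - (2/5) = -4/5.
Directly, an antiderivative of (-6) sin(5*s) is 6*cos(5*s)/5; evaluating from 0 to pi: ∫_{0}^{pi} (-6) sin(5*s) ds = (-6/5) - (6/5) = -12/5.
Summing the pieces and multiplying by (1/pi) gives b_5 = -16/(5*pi).

-16/(5*pi)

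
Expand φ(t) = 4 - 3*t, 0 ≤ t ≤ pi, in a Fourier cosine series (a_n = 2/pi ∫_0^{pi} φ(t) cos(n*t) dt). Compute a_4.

0

a_4 = 2/pi ∫_0^{pi} (4 - 3*t) cos(4*t) dt.
Integrating by parts (boundary term plus one more integral), an antiderivative of (4 - 3*t) cos(4*t) is -3*t*sin(4*t)/4 + sin(4*t) - 3*cos(4*t)/16; evaluating from 0 to pi: ∫_{0}^{pi} (4 - 3*t) cos(4*t) dt = (-3/16) - (-3/16) = 0.
Hence a_4 = (2/pi)·(0) = 0.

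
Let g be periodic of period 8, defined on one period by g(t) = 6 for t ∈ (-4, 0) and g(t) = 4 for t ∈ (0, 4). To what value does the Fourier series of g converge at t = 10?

t = 10 differs from t = 2 by 1 full period(s), and the series is 8-periodic.
g is continuous at t = 2 with value 4, so the series converges to 4 there.

4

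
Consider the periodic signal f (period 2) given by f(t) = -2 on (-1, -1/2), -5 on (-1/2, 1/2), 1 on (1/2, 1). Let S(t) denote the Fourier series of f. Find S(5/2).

-2

t = 5/2 differs from t = 1/2 by 1 full period(s), and the series is 2-periodic.
At t = 1/2 the one-sided limits are f(1/2^-) = -5 and f(1/2^+) = 1.
By Dirichlet's theorem the series converges to their average, [(-5) + (1)]/2 = -2.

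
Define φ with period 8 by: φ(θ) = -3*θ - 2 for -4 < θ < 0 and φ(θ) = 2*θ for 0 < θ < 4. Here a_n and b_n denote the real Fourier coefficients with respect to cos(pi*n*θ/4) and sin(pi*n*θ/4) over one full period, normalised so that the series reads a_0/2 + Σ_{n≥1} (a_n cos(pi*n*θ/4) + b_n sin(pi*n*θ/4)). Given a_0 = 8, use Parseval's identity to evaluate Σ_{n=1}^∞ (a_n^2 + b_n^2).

52/3

Parseval: a_0^2/2 + Σ_{n≥1} (a_n^2+b_n^2) = 1/4 ∫_{-4}^{4} φ(θ)^2 dθ = 148/3.
Subtract a_0^2/2 = 32: Σ (a_n^2+b_n^2) = 52/3.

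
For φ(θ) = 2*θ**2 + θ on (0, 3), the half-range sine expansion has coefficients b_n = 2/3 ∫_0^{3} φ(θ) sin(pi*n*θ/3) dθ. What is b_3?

b_3 = 2/3 ∫_0^{3} (2*θ**2 + θ) sin(pi*θ) dθ.
Integrating by parts twice (tabular method), an antiderivative of (2*θ**2 + θ) sin(pi*θ) is -2*θ**2*cos(pi*θ)/pi + 4*θ*sin(pi*θ)/pi**2 - θ*cos(pi*θ)/pi + sin(pi*θ)/pi**2 + 4*cos(pi*θ)/pi**3; evaluating from 0 to 3: ∫_{0}^{3} (2*θ**2 + θ) sin(pi*θ) dθ = (-4/pi**3 + 21/pi) - (4/pi**3) = -8/pi**3 + 21/pi.
Hence b_3 = (2/3)·(-8/pi**3 + 21/pi) = -16/(3*pi**3) + 14/pi.

-16/(3*pi**3) + 14/pi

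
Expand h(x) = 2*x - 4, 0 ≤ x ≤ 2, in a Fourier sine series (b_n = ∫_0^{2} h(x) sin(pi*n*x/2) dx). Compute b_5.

b_5 = ∫_0^{2} (2*x - 4) sin(5*pi*x/2) dx.
Integrating by parts (boundary term plus one more integral), an antiderivative of (2*x - 4) sin(5*pi*x/2) is -4*x*cos(5*pi*x/2)/(5*pi) + 8*sin(5*pi*x/2)/(25*pi**2) + 8*cos(5*pi*x/2)/(5*pi); evaluating from 0 to 2: ∫_{0}^{2} (2*x - 4) sin(5*pi*x/2) dx = (0) - (8/(5*pi)) = -8/(5*pi).
Hence b_5 = -8/(5*pi).

-8/(5*pi)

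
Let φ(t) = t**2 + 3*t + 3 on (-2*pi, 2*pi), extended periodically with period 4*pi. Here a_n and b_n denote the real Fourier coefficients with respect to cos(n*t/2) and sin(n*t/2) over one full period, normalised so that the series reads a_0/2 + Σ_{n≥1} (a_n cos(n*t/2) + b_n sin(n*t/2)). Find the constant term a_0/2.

3 + 4*pi**2/3

a_0 = (1/(2*pi)) ∫_{-2*pi}^{2*pi} φ(t) dt = (1/(2*pi)) · (12*pi + 16*pi**3/3) = 6 + 8*pi**2/3.
So the constant term a_0/2 = 3 + 4*pi**2/3.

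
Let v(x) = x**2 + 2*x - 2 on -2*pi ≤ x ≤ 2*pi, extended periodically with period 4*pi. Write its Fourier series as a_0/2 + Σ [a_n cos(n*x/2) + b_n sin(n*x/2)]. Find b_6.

-4/3

b_6 = (1/(2*pi)) ∫_{-2*pi}^{2*pi} v(x) sin(3*x) dx.
Integrating by parts twice (tabular method), an antiderivative of (x**2 + 2*x - 2) sin(3*x) is -x**2*cos(3*x)/3 + 2*x*sin(3*x)/9 - 2*x*cos(3*x)/3 + 2*sin(3*x)/9 + 20*cos(3*x)/27; evaluating from -2*pi to 2*pi: ∫_{-2*pi}^{2*pi} (x**2 + 2*x - 2) sin(3*x) dx = (-4*pi**2/3 - 4*pi/3 + 20/27) - (-4*pi**2/3 + 20/27 + 4*pi/3) = -8*pi/3.
Hence b_6 = (1/(2*pi))·(-8*pi/3) = -4/3.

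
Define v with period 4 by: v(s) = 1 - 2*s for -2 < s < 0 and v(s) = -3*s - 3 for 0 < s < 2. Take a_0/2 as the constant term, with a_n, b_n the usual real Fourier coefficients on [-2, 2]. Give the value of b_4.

b_4 = 1/2 ∫_{-2}^{2} v(s) sin(2*pi*s) ds.
Split the integral at the breakpoints.
Integrating by parts (boundary term plus one more integral), an antiderivative of (1 - 2*s) sin(2*pi*s) is s*cos(2*pi*s)/pi - sin(2*pi*s)/(2*pi**2) - cos(2*pi*s)/(2*pi); evaluating from -2 to 0: ∫_{-2}^{0} (1 - 2*s) sin(2*pi*s) ds = (-1/(2*pi)) - (-5/(2*pi)) = 2/pi.
Integrating by parts (boundary term plus one more integral), an antiderivative of (-3*s - 3) sin(2*pi*s) is 3*s*cos(2*pi*s)/(2*pi) - 3*sin(2*pi*s)/(4*pi**2) + 3*cos(2*pi*s)/(2*pi); evaluating from 0 to 2: ∫_{0}^{2} (-3*s - 3) sin(2*pi*s) ds = (9/(2*pi)) - (3/(2*pi)) = 3/pi.
Summing the pieces and multiplying by (1/2) gives b_4 = 5/(2*pi).

5/(2*pi)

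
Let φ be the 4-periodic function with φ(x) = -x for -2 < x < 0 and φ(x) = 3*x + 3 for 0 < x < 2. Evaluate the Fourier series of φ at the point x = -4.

3/2

x = -4 differs from x = 0 by -1 full period(s), and the series is 4-periodic.
At x = 0 the one-sided limits are φ(0^-) = 0 and φ(0^+) = 3.
By Dirichlet's theorem the series converges to their average, [(0) + (3)]/2 = 3/2.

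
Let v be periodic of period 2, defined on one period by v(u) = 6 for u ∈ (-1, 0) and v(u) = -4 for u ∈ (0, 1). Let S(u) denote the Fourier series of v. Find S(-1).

1

At u = -1 the one-sided limits are v(-1^-) = -4 and v(-1^+) = 6.
By Dirichlet's theorem the series converges to their average, [(-4) + (6)]/2 = 1.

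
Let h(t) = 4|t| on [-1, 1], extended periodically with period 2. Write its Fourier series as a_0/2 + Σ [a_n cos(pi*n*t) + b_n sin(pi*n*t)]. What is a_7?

-16/(49*pi**2)

a_7 = ∫_{-1}^{1} h(t) cos(7*pi*t) dt.
h is even and cos(7*pi*t) is even, so the integrand is even and a_7 = 2 ∫_0^{1} h(t) cos(7*pi*t) dt.
Integrating by parts (boundary term plus one more integral), an antiderivative of (4*t) cos(7*pi*t) is 4*t*sin(7*pi*t)/(7*pi) + 4*cos(7*pi*t)/(49*pi**2); evaluating from 0 to 1: ∫_{0}^{1} (4*t) cos(7*pi*t) dt = (-4/(49*pi**2)) - (4/(49*pi**2)) = -8/(49*pi**2).
Hence a_7 = 2·(-8/(49*pi**2)) = -16/(49*pi**2).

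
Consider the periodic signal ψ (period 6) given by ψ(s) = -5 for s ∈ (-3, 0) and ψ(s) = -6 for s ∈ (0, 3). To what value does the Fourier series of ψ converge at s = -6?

s = -6 differs from s = 0 by -1 full period(s), and the series is 6-periodic.
At s = 0 the one-sided limits are ψ(0^-) = -5 and ψ(0^+) = -6.
By Dirichlet's theorem the series converges to their average, [(-5) + (-6)]/2 = -11/2.

-11/2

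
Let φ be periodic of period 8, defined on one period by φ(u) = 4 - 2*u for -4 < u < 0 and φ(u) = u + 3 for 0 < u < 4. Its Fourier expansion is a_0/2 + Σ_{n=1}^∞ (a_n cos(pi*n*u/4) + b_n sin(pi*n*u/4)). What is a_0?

a_0 = 1/4 ∫_{-4}^{4} φ(u) du = 1/4 · (52) = 13.

13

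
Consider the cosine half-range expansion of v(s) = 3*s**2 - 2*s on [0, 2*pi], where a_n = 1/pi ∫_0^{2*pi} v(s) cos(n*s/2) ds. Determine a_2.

a_2 = 1/pi ∫_0^{2*pi} (3*s**2 - 2*s) cos(s) ds.
Integrating by parts twice (tabular method), an antiderivative of (3*s**2 - 2*s) cos(s) is 3*s**2*sin(s) - 2*s*sin(s) + 6*s*cos(s) - 6*sin(s) - 2*cos(s); evaluating from 0 to 2*pi: ∫_{0}^{2*pi} (3*s**2 - 2*s) cos(s) ds = (-2 + 12*pi) - (-2) = 12*pi.
Hence a_2 = (1/pi)·(12*pi) = 12.

12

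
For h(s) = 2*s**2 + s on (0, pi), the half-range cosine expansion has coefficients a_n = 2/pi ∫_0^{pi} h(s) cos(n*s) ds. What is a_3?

4*(-2*pi - 1)/(9*pi)

a_3 = 2/pi ∫_0^{pi} (2*s**2 + s) cos(3*s) ds.
Integrating by parts twice (tabular method), an antiderivative of (2*s**2 + s) cos(3*s) is 2*s**2*sin(3*s)/3 + s*sin(3*s)/3 + 4*s*cos(3*s)/9 - 4*sin(3*s)/27 + cos(3*s)/9; evaluating from 0 to pi: ∫_{0}^{pi} (2*s**2 + s) cos(3*s) ds = (-4*pi/9 - 1/9) - (1/9) = -4*pi/9 - 2/9.
Hence a_3 = (2/pi)·(-4*pi/9 - 2/9) = 4*(-2*pi - 1)/(9*pi).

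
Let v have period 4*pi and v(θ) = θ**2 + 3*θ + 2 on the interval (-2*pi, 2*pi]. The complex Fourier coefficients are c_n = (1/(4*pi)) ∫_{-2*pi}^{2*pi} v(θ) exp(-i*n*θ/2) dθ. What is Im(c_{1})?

-6

Since v is real-valued, Im(c_{1}) = -(1/(4*pi)) ∫_{-2*pi}^{2*pi} v(θ) sin(θ/2) dθ = -b_{1}/2.
Integrating by parts twice (tabular method), an antiderivative of (θ**2 + 3*θ + 2) sin(θ/2) is -2*θ**2*cos(θ/2) + 8*θ*sin(θ/2) - 6*θ*cos(θ/2) + 12*sin(θ/2) + 12*cos(θ/2); evaluating from -2*pi to 2*pi: ∫_{-2*pi}^{2*pi} (θ**2 + 3*θ + 2) sin(θ/2) dθ = (-12 + 12*pi + 8*pi**2) - (-12*pi - 12 + 8*pi**2) = 24*pi.
Hence Im(c_{1}) = (-1/(4*pi))·(24*pi) = -6.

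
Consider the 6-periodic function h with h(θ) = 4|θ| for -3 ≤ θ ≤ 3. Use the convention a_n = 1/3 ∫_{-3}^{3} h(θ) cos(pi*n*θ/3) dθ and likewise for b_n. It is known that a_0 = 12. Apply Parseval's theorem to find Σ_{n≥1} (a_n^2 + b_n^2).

24

Parseval: a_0^2/2 + Σ_{n≥1} (a_n^2+b_n^2) = 1/3 ∫_{-3}^{3} h(θ)^2 dθ = 96.
Subtract a_0^2/2 = 72: Σ (a_n^2+b_n^2) = 24.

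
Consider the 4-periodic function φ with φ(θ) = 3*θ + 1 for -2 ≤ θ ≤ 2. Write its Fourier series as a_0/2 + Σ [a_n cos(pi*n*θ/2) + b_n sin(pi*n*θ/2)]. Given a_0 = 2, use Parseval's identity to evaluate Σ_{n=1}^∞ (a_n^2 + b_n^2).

24

Parseval: a_0^2/2 + Σ_{n≥1} (a_n^2+b_n^2) = 1/2 ∫_{-2}^{2} φ(θ)^2 dθ = 26.
Subtract a_0^2/2 = 2: Σ (a_n^2+b_n^2) = 24.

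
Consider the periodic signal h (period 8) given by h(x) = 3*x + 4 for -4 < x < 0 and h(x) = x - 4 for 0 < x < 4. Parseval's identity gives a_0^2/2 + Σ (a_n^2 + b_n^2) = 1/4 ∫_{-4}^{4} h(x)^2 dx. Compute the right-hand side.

64/3

1/4 ∫_{-4}^{4} h(x)^2 dx = 1/4 · (256/3) = 64/3.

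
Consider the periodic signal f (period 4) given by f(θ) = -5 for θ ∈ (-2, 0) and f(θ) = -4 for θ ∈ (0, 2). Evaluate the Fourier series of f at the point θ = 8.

θ = 8 differs from θ = 0 by 2 full period(s), and the series is 4-periodic.
At θ = 0 the one-sided limits are f(0^-) = -5 and f(0^+) = -4.
By Dirichlet's theorem the series converges to their average, [(-5) + (-4)]/2 = -9/2.

-9/2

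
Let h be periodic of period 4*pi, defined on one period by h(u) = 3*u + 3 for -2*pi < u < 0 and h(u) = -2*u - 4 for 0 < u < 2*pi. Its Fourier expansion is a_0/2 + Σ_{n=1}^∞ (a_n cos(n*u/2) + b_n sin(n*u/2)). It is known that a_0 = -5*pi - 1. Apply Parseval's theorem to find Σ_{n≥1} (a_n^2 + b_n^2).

Parseval: a_0^2/2 + Σ_{n≥1} (a_n^2+b_n^2) = (1/(2*pi)) ∫_{-2*pi}^{2*pi} h(u)^2 du = -2*pi + 25 + 52*pi**2/3.
Subtract a_0^2/2 = (1 + 5*pi)**2/2: Σ (a_n^2+b_n^2) = -7*pi + 49/2 + 29*pi**2/6.

-7*pi + 49/2 + 29*pi**2/6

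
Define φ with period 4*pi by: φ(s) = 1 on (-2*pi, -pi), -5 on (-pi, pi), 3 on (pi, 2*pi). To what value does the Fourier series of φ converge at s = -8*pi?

-5

s = -8*pi differs from s = 0 by -2 full period(s), and the series is 4*pi-periodic.
φ is continuous at s = 0 with value -5, so the series converges to -5 there.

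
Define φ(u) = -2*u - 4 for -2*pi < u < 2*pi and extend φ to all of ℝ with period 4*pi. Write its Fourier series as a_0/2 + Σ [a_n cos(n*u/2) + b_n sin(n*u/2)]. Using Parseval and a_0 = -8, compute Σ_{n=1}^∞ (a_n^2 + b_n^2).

Parseval: a_0^2/2 + Σ_{n≥1} (a_n^2+b_n^2) = (1/(2*pi)) ∫_{-2*pi}^{2*pi} φ(u)^2 du = 32 + 32*pi**2/3.
Subtract a_0^2/2 = 32: Σ (a_n^2+b_n^2) = 32*pi**2/3.

32*pi**2/3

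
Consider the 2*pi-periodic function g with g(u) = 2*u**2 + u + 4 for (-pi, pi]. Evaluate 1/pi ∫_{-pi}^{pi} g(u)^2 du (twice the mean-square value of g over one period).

1/pi ∫_{-pi}^{pi} g(u)^2 du = 1/pi · (2*pi*(240 + 85*pi**2 + 12*pi**4)/15) = 32 + 34*pi**2/3 + 8*pi**4/5.

32 + 34*pi**2/3 + 8*pi**4/5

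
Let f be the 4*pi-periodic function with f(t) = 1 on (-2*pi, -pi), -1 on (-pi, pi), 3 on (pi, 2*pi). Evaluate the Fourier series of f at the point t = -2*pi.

At t = -2*pi the one-sided limits are f(-2*pi^-) = 3 and f(-2*pi^+) = 1.
By Dirichlet's theorem the series converges to their average, [(3) + (1)]/2 = 2.

2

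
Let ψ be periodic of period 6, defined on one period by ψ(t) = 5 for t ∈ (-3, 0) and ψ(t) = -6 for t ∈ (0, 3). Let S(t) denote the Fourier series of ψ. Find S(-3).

-1/2

t = -3 differs from t = 3 by -1 full period(s), and the series is 6-periodic.
At t = 3 the one-sided limits are ψ(3^-) = -6 and ψ(3^+) = 5.
By Dirichlet's theorem the series converges to their average, [(-6) + (5)]/2 = -1/2.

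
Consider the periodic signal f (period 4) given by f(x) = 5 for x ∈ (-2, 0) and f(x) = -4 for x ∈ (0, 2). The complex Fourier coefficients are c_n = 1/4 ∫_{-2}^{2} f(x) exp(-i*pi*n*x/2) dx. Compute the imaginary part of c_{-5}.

-9/(5*pi)

Since f is real-valued, Im(c_{-5}) = -1/4 ∫_{-2}^{2} f(x) sin(-5*pi*x/2) dx = b_{5}/2.
Split the integral at the breakpoints.
Directly, an antiderivative of (5) sin(-5*pi*x/2) is 2*cos(5*pi*x/2)/pi; evaluating from -2 to 0: ∫_{-2}^{0} (5) sin(-5*pi*x/2) dx = (2/pi) - (-2/pi) = 4/pi.
Directly, an antiderivative of (-4) sin(-5*pi*x/2) is -8*cos(5*pi*x/2)/(5*pi); evaluating from 0 to 2: ∫_{0}^{2} (-4) sin(-5*pi*x/2) dx = (8/(5*pi)) - (-8/(5*pi)) = 16/(5*pi).
So ∫_{-2}^{2} f(x) sin(-5*pi*x/2) dx = 36/(5*pi).
Hence Im(c_{-5}) = (-1/4)·(36/(5*pi)) = -9/(5*pi).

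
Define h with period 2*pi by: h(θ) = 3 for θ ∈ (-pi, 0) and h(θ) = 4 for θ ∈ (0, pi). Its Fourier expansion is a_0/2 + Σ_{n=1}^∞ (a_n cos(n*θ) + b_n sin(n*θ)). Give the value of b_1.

b_1 = 1/pi ∫_{-pi}^{pi} h(θ) sin(θ) dθ.
Split the integral at the breakpoints.
Directly, an antiderivative of (3) sin(θ) is -3*cos(θ); evaluating from -pi to 0: ∫_{-pi}^{0} (3) sin(θ) dθ = (-3) - (3) = -6.
Directly, an antiderivative of (4) sin(θ) is -4*cos(θ); evaluating from 0 to pi: ∫_{0}^{pi} (4) sin(θ) dθ = (4) - (-4) = 8.
Summing the pieces and multiplying by (1/pi) gives b_1 = 2/pi.

2/pi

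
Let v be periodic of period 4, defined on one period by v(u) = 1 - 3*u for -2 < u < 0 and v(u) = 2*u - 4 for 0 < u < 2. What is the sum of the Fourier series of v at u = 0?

At u = 0 the one-sided limits are v(0^-) = 1 and v(0^+) = -4.
By Dirichlet's theorem the series converges to their average, [(1) + (-4)]/2 = -3/2.

-3/2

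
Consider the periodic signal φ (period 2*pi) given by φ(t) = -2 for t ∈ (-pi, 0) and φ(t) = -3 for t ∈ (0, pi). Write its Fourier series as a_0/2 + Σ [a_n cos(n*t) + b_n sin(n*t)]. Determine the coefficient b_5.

b_5 = 1/pi ∫_{-pi}^{pi} φ(t) sin(5*t) dt.
Split the integral at the breakpoints.
Directly, an antiderivative of (-2) sin(5*t) is 2*cos(5*t)/5; evaluating from -pi to 0: ∫_{-pi}^{0} (-2) sin(5*t) dt = (2/5) - (-2/5) = 4/5.
Directly, an antiderivative of (-3) sin(5*t) is 3*cos(5*t)/5; evaluating from 0 to pi: ∫_{0}^{pi} (-3) sin(5*t) dt = (-3/5) - (3/5) = -6/5.
Summing the pieces and multiplying by (1/pi) gives b_5 = -2/(5*pi).

-2/(5*pi)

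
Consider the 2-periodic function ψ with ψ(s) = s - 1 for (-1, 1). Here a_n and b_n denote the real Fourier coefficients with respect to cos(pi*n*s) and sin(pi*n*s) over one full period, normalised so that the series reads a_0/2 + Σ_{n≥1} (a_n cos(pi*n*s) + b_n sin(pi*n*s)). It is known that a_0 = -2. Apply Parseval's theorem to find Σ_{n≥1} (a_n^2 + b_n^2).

Parseval: a_0^2/2 + Σ_{n≥1} (a_n^2+b_n^2) = ∫_{-1}^{1} ψ(s)^2 ds = 8/3.
Subtract a_0^2/2 = 2: Σ (a_n^2+b_n^2) = 2/3.

2/3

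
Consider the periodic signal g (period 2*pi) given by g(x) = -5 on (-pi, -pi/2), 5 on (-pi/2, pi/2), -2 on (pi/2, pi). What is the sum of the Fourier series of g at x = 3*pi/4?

-2

g is continuous at x = 3*pi/4 with value -2, so the series converges to -2 there.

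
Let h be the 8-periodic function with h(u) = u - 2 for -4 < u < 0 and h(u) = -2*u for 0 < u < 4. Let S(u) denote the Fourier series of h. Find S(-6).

-4

u = -6 differs from u = 2 by -1 full period(s), and the series is 8-periodic.
h is continuous at u = 2 with value -4, so the series converges to -4 there.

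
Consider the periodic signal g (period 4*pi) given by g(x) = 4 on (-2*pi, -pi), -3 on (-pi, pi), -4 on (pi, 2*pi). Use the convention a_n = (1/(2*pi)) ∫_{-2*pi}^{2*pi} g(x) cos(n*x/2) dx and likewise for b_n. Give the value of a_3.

a_3 = (1/(2*pi)) ∫_{-2*pi}^{2*pi} g(x) cos(3*x/2) dx.
Split the integral at the breakpoints.
Directly, an antiderivative of (4) cos(3*x/2) is 8*sin(3*x/2)/3; evaluating from -2*pi to -pi: ∫_{-2*pi}^{-pi} (4) cos(3*x/2) dx = (8/3) - (0) = 8/3.
Directly, an antiderivative of (-3) cos(3*x/2) is -2*sin(3*x/2); evaluating from -pi to pi: ∫_{-pi}^{pi} (-3) cos(3*x/2) dx = (2) - (-2) = 4.
Directly, an antiderivative of (-4) cos(3*x/2) is -8*sin(3*x/2)/3; evaluating from pi to 2*pi: ∫_{pi}^{2*pi} (-4) cos(3*x/2) dx = (0) - (8/3) = -8/3.
Summing the pieces and multiplying by (1/(2*pi)) gives a_3 = 2/pi.

2/pi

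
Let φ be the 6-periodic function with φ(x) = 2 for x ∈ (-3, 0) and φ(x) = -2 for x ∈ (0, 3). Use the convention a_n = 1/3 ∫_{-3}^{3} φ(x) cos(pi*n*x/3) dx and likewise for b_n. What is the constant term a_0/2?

a_0 = 1/3 ∫_{-3}^{3} φ(x) dx = 1/3 · (0) = 0.
So the constant term a_0/2 = 0.

0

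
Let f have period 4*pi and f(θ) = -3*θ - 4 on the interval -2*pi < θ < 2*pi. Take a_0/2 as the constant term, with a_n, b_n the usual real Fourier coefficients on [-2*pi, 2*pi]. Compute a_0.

-8

a_0 = (1/(2*pi)) ∫_{-2*pi}^{2*pi} f(θ) dθ = (1/(2*pi)) · (-16*pi) = -8.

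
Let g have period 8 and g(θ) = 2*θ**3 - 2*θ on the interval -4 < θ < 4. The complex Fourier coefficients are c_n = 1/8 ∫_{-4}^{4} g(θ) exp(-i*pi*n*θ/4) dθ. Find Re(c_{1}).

0

Since g is real-valued, Re(c_{1}) = 1/8 ∫_{-4}^{4} g(θ) cos(pi*θ/4) dθ = a_{1}/2.
(g is odd, so the integrand is odd over a symmetric interval and the integral vanishes.)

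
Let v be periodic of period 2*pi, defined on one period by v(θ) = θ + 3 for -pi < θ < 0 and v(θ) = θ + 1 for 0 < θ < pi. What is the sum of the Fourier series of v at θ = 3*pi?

θ = 3*pi differs from θ = pi by 1 full period(s), and the series is 2*pi-periodic.
At θ = pi the one-sided limits are v(pi^-) = 1 + pi and v(pi^+) = 3 - pi.
By Dirichlet's theorem the series converges to their average, [(1 + pi) + (3 - pi)]/2 = 2.

2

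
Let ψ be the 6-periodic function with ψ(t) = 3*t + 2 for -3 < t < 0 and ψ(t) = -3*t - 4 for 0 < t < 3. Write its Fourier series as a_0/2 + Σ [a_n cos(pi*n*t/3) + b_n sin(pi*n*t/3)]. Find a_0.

a_0 = 1/3 ∫_{-3}^{3} ψ(t) dt = 1/3 · (-33) = -11.

-11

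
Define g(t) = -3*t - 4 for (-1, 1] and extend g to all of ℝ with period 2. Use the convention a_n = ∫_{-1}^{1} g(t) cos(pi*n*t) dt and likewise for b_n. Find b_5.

-6/(5*pi)

b_5 = ∫_{-1}^{1} g(t) sin(5*pi*t) dt.
Integrating by parts (boundary term plus one more integral), an antiderivative of (-3*t - 4) sin(5*pi*t) is 3*t*cos(5*pi*t)/(5*pi) - 3*sin(5*pi*t)/(25*pi**2) + 4*cos(5*pi*t)/(5*pi); evaluating from -1 to 1: ∫_{-1}^{1} (-3*t - 4) sin(5*pi*t) dt = (-7/(5*pi)) - (-1/(5*pi)) = -6/(5*pi).
Hence b_5 = -6/(5*pi).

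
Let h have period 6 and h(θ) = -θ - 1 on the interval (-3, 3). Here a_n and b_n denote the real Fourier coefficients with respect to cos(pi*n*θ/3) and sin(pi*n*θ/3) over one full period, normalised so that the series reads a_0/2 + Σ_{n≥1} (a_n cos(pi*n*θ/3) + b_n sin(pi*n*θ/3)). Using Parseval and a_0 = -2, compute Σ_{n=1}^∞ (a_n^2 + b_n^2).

Parseval: a_0^2/2 + Σ_{n≥1} (a_n^2+b_n^2) = 1/3 ∫_{-3}^{3} h(θ)^2 dθ = 8.
Subtract a_0^2/2 = 2: Σ (a_n^2+b_n^2) = 6.

6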